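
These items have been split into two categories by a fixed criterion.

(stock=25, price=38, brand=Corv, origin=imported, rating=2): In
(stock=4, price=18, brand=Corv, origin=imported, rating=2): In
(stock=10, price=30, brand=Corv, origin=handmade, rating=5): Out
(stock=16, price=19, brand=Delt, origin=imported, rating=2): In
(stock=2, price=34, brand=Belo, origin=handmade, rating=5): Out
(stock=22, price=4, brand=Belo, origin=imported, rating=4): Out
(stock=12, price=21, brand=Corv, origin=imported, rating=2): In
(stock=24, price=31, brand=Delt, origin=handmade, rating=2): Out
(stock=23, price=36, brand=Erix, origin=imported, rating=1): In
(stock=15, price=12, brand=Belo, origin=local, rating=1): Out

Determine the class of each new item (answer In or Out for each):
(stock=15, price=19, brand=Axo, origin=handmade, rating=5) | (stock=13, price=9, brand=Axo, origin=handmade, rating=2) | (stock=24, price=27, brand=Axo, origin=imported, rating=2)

The distinguishing property — origin is imported AND price ≥ 12 — holds for all the 'In' cases and none of the 'Out' cases.

Out, Out, In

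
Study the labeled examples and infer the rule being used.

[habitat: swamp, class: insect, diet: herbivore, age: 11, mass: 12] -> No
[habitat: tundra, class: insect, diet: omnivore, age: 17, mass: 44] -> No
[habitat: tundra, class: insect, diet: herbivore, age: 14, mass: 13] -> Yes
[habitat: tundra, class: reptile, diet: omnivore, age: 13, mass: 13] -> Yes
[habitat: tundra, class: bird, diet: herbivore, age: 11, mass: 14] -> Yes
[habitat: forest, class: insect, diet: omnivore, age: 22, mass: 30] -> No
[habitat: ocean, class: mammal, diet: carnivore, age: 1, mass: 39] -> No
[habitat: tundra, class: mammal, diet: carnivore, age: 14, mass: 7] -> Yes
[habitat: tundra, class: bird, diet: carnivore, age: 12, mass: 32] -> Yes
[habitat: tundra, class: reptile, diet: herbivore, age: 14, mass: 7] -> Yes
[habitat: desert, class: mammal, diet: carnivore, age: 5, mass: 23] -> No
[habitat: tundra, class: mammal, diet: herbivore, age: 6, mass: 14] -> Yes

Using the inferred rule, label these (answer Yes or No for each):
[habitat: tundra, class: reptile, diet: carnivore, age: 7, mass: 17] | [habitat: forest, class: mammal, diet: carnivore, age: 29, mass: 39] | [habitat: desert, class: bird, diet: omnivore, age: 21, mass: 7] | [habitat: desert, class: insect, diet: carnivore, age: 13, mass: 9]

The classifier is using: habitat is tundra AND age ≤ 14.

Yes, No, No, No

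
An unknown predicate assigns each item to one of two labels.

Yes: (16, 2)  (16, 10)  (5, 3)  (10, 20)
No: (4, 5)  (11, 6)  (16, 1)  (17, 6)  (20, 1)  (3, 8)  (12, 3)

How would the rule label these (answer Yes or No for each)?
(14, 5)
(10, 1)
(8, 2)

A rule that fits every label: sum is even — true of each 'Yes' example, false of each 'No' one.
(14, 5) — 14+5 = 19, hence No.
(10, 1) — 10+1 = 11, hence No.
(8, 2) — 8+2 = 10, hence Yes.

No, No, Yes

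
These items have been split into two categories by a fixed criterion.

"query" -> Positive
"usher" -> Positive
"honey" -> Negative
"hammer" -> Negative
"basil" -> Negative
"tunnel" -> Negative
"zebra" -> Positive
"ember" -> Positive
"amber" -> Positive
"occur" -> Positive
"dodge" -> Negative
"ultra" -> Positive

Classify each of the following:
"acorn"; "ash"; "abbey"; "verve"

Positive, Negative, Negative, Positive

Rule: odd length AND contains 'r'. This holds for each 'Positive' example and fails for each 'Negative' one.
"acorn": Positive (length 5, has 'r').
"ash": Negative (length 3, no 'r').
"abbey": Negative (length 5, no 'r').
"verve": Positive (length 5, has 'r').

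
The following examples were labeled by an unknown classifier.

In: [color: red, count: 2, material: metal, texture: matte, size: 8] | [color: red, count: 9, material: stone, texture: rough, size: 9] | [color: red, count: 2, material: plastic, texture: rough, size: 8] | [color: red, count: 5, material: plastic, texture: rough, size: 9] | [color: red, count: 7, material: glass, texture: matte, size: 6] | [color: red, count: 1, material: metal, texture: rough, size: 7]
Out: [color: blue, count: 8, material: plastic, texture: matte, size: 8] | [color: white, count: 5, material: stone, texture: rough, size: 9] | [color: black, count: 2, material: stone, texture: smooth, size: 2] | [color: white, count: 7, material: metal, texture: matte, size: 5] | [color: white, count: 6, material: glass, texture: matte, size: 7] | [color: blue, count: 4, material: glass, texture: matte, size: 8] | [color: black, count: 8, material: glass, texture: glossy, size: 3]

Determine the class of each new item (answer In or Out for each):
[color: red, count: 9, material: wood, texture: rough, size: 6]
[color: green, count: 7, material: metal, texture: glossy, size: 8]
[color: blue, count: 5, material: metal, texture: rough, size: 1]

In, Out, Out

The simplest hypothesis consistent with all the labels is: color is red.
[color: red, count: 9, material: wood, texture: rough, size: 6] — color is red, hence In.
[color: green, count: 7, material: metal, texture: glossy, size: 8] — color is green, hence Out.
[color: blue, count: 5, material: metal, texture: rough, size: 1] — color is blue, hence Out.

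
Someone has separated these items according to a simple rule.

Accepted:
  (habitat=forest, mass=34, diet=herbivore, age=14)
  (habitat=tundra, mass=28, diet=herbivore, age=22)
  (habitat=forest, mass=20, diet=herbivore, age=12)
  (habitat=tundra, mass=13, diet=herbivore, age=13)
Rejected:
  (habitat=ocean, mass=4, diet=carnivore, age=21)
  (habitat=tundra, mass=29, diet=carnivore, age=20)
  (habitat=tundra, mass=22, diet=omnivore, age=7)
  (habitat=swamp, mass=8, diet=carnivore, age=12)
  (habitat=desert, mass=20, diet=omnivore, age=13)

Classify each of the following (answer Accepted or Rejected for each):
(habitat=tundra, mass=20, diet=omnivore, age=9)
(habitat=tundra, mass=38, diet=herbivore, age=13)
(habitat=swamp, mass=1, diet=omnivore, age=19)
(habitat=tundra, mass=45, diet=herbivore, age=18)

Rule: diet is herbivore. This holds for each 'Accepted' example and fails for each 'Rejected' one.

Rejected, Accepted, Rejected, Accepted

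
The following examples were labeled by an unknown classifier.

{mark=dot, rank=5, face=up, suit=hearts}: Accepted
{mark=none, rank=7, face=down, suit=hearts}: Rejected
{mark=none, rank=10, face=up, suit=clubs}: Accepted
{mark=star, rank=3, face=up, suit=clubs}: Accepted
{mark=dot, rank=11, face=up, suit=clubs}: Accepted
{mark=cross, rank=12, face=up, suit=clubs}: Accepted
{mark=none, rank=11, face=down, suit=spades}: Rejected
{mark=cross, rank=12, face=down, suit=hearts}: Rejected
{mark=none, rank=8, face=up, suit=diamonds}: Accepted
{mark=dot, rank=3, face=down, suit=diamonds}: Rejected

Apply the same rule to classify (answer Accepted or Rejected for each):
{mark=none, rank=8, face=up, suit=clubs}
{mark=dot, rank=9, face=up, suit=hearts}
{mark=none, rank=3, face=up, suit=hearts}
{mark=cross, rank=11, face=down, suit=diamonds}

Accepted, Accepted, Accepted, Rejected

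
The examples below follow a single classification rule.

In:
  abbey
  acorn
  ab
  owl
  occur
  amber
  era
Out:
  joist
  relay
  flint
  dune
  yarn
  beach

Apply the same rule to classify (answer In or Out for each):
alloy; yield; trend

In, Out, Out

Checking candidate rules against both groups, what survives is: starts with a vowel.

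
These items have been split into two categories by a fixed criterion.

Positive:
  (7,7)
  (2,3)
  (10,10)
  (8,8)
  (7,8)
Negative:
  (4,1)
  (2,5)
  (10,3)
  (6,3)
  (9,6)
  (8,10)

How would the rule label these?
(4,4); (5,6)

Positive, Positive

The simplest hypothesis consistent with all the labels is: |first − second| ≤ 1.
(4,4) → |4−4| = 0 → Positive. (5,6) → |5−6| = 1 → Positive.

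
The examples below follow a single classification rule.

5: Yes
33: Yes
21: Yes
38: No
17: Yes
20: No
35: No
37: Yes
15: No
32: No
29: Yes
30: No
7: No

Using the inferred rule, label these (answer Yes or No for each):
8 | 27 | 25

The common property of the 'Yes' items is: ≡ 1 (mod 4). No 'No' item has it.
8 — 8 mod 4 = 0, hence No. 27 — 27 mod 4 = 3, hence No. 25 — 25 mod 4 = 1, hence Yes.

No, No, Yes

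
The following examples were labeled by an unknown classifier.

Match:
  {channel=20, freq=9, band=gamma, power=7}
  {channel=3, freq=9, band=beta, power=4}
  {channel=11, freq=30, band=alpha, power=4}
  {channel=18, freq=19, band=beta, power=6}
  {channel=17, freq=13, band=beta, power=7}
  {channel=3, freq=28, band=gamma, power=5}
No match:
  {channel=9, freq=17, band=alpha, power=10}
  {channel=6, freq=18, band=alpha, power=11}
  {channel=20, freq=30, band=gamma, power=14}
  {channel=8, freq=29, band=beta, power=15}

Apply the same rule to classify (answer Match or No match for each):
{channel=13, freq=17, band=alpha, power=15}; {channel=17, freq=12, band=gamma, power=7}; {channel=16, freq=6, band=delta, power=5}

No match, Match, Match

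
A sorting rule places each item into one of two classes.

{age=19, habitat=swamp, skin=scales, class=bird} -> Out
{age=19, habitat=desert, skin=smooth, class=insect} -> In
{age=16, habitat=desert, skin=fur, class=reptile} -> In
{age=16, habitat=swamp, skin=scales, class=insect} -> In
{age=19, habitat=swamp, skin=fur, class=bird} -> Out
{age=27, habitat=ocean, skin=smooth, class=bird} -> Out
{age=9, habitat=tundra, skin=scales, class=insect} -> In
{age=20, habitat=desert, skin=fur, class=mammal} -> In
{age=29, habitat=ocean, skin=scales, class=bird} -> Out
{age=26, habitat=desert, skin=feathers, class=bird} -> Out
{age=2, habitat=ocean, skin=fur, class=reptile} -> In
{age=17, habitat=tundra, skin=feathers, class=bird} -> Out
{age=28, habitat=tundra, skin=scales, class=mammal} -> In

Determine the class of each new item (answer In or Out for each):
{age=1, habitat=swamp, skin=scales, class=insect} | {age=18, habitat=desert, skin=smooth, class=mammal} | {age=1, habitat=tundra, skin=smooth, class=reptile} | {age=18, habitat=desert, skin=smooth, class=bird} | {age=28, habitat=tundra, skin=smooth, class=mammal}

In, In, In, Out, In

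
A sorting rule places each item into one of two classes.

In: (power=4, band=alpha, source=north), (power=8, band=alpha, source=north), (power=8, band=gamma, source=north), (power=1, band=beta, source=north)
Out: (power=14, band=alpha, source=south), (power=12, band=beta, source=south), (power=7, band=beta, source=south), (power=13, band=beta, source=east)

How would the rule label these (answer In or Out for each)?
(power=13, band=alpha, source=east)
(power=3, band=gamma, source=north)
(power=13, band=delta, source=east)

The rule appears to be: source is north.
(power=13, band=alpha, source=east) → source is east → Out. (power=3, band=gamma, source=north) → source is north → In. (power=13, band=delta, source=east) → source is east → Out.

Out, In, Out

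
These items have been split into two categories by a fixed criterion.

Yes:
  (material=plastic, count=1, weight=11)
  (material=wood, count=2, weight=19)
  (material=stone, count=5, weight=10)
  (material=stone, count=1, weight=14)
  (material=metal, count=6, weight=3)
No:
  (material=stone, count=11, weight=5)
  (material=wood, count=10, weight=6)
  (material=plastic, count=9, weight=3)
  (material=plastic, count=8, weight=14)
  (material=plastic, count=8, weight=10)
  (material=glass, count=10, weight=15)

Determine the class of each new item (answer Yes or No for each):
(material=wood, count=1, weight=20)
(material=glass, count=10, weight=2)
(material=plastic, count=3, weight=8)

Yes, No, Yes

All 'Yes' examples share one property — count ≤ 6 — and every 'No' example lacks it.
Yes: (material=wood, count=1, weight=20), since count = 1. No: (material=glass, count=10, weight=2), since count = 10. Yes: (material=plastic, count=3, weight=8), since count = 3.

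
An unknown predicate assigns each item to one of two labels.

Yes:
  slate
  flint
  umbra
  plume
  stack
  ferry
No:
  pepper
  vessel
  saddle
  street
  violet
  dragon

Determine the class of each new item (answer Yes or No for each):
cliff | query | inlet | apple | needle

One predicate separates the groups cleanly: odd length.

Yes, Yes, Yes, Yes, No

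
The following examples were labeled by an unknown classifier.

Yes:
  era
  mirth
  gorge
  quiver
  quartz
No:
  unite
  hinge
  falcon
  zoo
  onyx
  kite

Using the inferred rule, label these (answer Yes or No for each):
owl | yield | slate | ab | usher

The pattern is that an item is 'Yes' exactly when: contains 'r'.
owl: no 'r', lacks this property → No.
yield: no 'r', lacks this property → No.
slate: no 'r', lacks this property → No.
ab: no 'r', lacks this property → No.
usher: has 'r', passes → Yes.

No, No, No, No, Yes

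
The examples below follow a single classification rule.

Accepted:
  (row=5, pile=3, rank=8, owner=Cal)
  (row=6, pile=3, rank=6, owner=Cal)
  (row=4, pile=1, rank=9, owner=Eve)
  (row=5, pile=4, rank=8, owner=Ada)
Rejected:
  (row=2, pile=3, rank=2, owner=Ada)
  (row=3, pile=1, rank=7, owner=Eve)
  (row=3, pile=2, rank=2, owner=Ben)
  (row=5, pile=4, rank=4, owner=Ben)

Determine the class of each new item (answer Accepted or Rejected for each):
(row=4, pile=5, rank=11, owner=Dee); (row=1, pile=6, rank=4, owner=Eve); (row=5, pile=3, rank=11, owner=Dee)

Accepted, Rejected, Accepted

The rule appears to be: row ≥ 4 AND rank ≥ 6.
(row=4, pile=5, rank=11, owner=Dee): row = 4, rank = 11 — has this property, so Accepted.
(row=1, pile=6, rank=4, owner=Eve): row = 1, rank = 4 — doesn't qualify, so Rejected.
(row=5, pile=3, rank=11, owner=Dee): row = 5, rank = 11 — has this property, so Accepted.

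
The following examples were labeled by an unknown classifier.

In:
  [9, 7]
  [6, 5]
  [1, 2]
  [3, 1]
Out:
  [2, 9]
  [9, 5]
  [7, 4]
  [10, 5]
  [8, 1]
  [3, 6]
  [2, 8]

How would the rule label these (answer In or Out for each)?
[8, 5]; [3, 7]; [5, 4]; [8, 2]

Out, Out, In, Out

One predicate separates the groups cleanly: |first − second| ≤ 2.
[8, 5]: |8−5| = 3, doesn't match → Out.
[3, 7]: |3−7| = 4, doesn't match → Out.
[5, 4]: |5−4| = 1, passes → In.
[8, 2]: |8−2| = 6, doesn't match → Out.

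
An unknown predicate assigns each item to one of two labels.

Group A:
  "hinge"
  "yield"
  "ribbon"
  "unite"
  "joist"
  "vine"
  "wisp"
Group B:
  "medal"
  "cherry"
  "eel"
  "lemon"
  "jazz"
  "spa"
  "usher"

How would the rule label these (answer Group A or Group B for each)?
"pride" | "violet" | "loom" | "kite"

Every 'Group A' example satisfies: contains 'i'. None of the 'Group B' examples do.
Group A: "pride", since has 'i'. Group A: "violet", since has 'i'. Group B: "loom", since no 'i'. Group A: "kite", since has 'i'.

Group A, Group A, Group B, Group A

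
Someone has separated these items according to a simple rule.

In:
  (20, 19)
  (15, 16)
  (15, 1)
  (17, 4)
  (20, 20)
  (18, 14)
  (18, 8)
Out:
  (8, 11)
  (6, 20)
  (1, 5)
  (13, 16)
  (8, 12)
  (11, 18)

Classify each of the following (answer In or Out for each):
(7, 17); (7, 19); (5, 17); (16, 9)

Out, Out, Out, In

Every 'In' example satisfies: first ≥ 14. None of the 'Out' examples do.
(7, 17): Out (first 7). (7, 19): Out (first 7). (5, 17): Out (first 5). (16, 9): In (first 16).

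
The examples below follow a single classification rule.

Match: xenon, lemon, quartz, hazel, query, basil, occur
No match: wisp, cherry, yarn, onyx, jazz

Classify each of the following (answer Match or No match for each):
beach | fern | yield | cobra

The classifier is using: has ≥ 2 vowels.
beach — 2 vowels, hence Match.
fern — 1 vowel, hence No match.
yield — 2 vowels, hence Match.
cobra — 2 vowels, hence Match.

Match, No match, Match, Match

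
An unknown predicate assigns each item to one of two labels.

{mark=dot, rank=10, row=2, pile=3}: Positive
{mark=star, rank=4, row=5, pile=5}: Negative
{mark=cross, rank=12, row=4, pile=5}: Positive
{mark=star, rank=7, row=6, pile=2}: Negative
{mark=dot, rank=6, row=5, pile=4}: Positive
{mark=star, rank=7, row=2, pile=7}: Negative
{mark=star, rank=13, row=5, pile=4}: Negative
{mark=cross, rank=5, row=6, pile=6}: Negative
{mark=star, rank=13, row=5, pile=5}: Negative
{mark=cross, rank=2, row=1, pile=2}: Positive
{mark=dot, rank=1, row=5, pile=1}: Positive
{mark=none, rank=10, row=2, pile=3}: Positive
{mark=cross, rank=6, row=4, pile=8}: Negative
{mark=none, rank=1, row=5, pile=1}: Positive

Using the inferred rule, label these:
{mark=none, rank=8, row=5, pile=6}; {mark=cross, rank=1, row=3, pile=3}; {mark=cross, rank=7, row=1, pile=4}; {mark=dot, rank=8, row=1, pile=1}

Negative, Positive, Positive, Positive

The pattern is that an item is 'Positive' exactly when: mark is not star AND pile ≤ 5.
{mark=none, rank=8, row=5, pile=6}: mark is none, pile = 6 — does not satisfy this, so Negative. {mark=cross, rank=1, row=3, pile=3}: mark is cross, pile = 3 — satisfies this, so Positive. {mark=cross, rank=7, row=1, pile=4}: mark is cross, pile = 4 — satisfies this, so Positive. {mark=dot, rank=8, row=1, pile=1}: mark is dot, pile = 1 — satisfies this, so Positive.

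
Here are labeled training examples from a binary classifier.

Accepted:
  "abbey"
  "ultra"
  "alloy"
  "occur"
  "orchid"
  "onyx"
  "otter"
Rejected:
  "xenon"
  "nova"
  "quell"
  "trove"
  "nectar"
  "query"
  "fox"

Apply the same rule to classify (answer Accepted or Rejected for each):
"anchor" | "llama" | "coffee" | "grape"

The classifier is using: starts with a vowel.

Accepted, Rejected, Rejected, Rejected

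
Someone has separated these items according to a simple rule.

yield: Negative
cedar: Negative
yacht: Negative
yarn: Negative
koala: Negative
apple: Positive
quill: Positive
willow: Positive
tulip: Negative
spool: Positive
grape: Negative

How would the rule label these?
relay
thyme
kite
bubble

Negative, Negative, Negative, Positive

Comparing the two groups points to one rule — has a double letter.
relay — no doubled letter, hence Negative. thyme — no doubled letter, hence Negative. kite — no doubled letter, hence Negative. bubble — 'bb' doubled, hence Positive.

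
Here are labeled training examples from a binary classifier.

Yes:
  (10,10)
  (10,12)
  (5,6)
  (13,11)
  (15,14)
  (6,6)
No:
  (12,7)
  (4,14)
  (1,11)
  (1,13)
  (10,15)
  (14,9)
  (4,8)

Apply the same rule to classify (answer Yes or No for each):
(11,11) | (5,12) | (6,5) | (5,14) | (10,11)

Yes, No, Yes, No, Yes

The distinguishing property — |first − second| ≤ 2 — holds for all the 'Yes' cases and none of the 'No' cases.
(11,11): |11−11| = 0, matches → Yes. (5,12): |5−12| = 7, does not fit → No. (6,5): |6−5| = 1, matches → Yes. (5,14): |5−14| = 9, does not fit → No. (10,11): |10−11| = 1, matches → Yes.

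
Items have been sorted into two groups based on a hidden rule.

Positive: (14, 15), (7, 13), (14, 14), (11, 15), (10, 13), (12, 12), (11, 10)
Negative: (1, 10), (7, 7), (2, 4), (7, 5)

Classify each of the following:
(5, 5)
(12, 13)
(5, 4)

The pattern is that an item is 'Positive' exactly when: sum ≥ 20.
(5, 5): Negative (5+5 = 10). (12, 13): Positive (12+13 = 25). (5, 4): Negative (5+4 = 9).

Negative, Positive, Negative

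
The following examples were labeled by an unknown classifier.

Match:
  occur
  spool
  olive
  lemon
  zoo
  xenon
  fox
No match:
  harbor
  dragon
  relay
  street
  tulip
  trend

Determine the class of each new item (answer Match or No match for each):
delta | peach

No match, No match

A rule that fits every label: odd length AND contains 'o' — true of each 'Match' example, false of each 'No match' one.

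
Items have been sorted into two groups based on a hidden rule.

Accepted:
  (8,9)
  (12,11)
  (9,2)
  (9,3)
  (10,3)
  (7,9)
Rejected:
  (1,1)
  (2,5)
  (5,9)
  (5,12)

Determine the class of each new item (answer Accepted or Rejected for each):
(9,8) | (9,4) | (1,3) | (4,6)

Accepted, Accepted, Rejected, Rejected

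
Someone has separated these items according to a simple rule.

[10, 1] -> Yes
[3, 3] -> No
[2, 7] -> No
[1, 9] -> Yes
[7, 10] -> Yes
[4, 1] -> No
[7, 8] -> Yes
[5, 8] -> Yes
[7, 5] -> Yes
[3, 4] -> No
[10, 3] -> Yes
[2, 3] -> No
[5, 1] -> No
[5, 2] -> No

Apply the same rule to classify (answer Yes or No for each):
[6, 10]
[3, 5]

Yes, No

One predicate separates the groups cleanly: sum ≥ 10.
[6, 10]: 6+10 = 16, passes → Yes.
[3, 5]: 3+5 = 8, doesn't qualify → No.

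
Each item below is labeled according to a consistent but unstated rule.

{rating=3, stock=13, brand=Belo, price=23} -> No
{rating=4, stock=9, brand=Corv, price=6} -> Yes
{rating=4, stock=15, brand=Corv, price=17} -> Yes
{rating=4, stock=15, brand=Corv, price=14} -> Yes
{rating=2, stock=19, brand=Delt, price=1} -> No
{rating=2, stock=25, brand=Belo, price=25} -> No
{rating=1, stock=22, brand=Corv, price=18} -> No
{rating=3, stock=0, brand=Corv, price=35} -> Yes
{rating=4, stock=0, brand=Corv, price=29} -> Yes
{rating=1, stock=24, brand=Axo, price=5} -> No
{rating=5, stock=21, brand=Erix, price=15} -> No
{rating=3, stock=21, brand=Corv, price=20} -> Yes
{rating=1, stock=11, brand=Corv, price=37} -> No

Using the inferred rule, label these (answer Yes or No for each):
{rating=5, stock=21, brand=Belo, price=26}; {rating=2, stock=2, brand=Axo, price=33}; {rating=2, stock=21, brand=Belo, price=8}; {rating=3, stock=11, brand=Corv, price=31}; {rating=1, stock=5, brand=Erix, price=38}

No, No, No, Yes, No

One predicate separates the groups cleanly: brand is Corv AND rating ≥ 2.
{rating=5, stock=21, brand=Belo, price=26}: No (brand is Belo, rating = 5). {rating=2, stock=2, brand=Axo, price=33}: No (brand is Axo, rating = 2). {rating=2, stock=21, brand=Belo, price=8}: No (brand is Belo, rating = 2). {rating=3, stock=11, brand=Corv, price=31}: Yes (brand is Corv, rating = 3). {rating=1, stock=5, brand=Erix, price=38}: No (brand is Erix, rating = 1).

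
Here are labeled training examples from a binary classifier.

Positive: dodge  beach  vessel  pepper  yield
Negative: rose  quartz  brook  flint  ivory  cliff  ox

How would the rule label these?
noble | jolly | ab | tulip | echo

Rule: length ≥ 5 AND contains 'e'. This holds for each 'Positive' example and fails for each 'Negative' one.
Positive: noble, since length 5, has 'e'.
Negative: jolly, since length 5, no 'e'.
Negative: ab, since length 2, no 'e'.
Negative: tulip, since length 5, no 'e'.
Negative: echo, since length 4, has 'e'.

Positive, Negative, Negative, Negative, Negative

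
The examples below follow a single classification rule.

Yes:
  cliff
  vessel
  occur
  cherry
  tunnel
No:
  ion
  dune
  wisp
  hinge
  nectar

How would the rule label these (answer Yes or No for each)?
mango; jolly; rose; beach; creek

No, Yes, No, No, Yes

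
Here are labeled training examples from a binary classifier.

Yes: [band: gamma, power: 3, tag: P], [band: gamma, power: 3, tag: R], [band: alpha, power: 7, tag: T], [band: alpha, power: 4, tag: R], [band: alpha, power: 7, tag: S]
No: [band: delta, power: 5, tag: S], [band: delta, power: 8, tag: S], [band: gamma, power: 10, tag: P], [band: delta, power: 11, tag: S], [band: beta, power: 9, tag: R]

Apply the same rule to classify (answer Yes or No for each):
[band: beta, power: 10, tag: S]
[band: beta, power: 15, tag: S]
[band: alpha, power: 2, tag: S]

Every 'Yes' example satisfies: band is alpha OR power = 3. None of the 'No' examples do.
[band: beta, power: 10, tag: S] — band is beta, power = 10, hence No.
[band: beta, power: 15, tag: S] — band is beta, power = 15, hence No.
[band: alpha, power: 2, tag: S] — band is alpha, power = 2, hence Yes.

No, No, Yes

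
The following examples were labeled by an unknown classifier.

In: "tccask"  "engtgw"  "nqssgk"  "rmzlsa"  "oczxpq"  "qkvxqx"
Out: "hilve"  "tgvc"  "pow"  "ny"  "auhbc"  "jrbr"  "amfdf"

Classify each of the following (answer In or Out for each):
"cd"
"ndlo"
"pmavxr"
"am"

The common property of the 'In' items is: length 6. No 'Out' item has it.
"cd": length 2 — does not satisfy this, so Out. "ndlo": length 4 — does not satisfy this, so Out. "pmavxr": length 6 — satisfies this, so In. "am": length 2 — does not satisfy this, so Out.

Out, Out, In, Out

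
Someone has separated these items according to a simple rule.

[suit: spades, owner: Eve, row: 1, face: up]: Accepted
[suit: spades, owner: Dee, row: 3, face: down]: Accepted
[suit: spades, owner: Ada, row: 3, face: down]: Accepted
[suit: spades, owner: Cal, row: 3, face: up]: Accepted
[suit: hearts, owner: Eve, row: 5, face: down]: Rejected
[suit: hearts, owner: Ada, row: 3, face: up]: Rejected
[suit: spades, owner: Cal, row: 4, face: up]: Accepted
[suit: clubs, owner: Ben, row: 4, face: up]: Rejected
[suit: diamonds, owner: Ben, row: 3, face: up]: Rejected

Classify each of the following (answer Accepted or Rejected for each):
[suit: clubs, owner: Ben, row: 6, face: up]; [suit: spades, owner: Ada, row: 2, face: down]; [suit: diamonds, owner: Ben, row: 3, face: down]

Every 'Accepted' example satisfies: suit is spades. None of the 'Rejected' examples do.

Rejected, Accepted, Rejected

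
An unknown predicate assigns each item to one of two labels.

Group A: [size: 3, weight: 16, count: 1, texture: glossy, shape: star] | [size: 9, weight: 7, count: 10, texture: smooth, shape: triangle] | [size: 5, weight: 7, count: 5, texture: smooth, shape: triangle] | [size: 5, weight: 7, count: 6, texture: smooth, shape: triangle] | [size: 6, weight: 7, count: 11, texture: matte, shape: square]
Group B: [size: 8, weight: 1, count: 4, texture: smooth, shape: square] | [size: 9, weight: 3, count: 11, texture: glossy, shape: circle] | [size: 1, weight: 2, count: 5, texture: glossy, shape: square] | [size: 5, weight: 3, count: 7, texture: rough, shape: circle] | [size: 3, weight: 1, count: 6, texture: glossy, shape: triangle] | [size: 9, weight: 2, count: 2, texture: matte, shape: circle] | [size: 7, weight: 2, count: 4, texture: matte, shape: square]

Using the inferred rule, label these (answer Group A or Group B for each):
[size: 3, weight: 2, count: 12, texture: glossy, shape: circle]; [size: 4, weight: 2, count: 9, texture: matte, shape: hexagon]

Group B, Group B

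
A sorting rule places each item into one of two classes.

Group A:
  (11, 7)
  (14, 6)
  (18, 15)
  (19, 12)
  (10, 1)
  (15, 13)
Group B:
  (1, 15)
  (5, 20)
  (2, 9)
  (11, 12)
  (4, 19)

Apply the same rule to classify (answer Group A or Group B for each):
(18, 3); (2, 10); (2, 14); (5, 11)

One predicate separates the groups cleanly: first > second.
(18, 3) — 18 > 3, hence Group A. (2, 10) — 2 < 10, hence Group B. (2, 14) — 2 < 14, hence Group B. (5, 11) — 5 < 11, hence Group B.

Group A, Group B, Group B, Group B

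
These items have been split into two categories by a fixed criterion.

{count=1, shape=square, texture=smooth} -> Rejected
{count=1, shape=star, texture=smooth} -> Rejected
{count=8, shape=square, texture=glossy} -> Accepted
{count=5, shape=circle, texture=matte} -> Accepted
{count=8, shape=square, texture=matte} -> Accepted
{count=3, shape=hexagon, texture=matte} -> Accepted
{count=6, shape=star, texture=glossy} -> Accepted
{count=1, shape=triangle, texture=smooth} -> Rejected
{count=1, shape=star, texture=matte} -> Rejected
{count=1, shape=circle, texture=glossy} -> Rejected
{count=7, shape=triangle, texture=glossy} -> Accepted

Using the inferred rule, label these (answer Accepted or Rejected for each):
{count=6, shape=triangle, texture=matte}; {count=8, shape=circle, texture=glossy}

Accepted, Accepted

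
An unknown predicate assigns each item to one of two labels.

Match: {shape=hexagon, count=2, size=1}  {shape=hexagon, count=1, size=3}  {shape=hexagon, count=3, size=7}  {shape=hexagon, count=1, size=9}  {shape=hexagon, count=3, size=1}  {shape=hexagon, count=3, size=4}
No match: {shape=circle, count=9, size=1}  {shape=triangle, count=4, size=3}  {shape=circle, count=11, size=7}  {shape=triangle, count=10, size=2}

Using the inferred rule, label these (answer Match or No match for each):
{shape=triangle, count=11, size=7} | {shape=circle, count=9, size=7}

The simplest hypothesis consistent with all the labels is: shape is hexagon.

No match, No match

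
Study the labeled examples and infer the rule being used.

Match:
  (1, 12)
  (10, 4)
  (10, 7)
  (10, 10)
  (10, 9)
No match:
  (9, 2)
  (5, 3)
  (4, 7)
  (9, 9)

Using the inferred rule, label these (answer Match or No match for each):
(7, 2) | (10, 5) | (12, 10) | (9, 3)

No match, Match, Match, No match

A rule that fits every label: max ≥ 10 — true of each 'Match' example, false of each 'No match' one.
(7, 2) → max 7 → No match.
(10, 5) → max 10 → Match.
(12, 10) → max 12 → Match.
(9, 3) → max 9 → No match.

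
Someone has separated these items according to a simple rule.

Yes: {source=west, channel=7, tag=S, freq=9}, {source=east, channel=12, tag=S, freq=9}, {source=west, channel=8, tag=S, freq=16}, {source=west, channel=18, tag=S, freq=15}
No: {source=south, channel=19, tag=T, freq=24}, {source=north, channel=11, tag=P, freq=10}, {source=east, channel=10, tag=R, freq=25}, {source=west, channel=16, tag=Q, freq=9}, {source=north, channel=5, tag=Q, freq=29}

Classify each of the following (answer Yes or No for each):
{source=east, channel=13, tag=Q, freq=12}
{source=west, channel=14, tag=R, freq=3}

No, No

Checking candidate rules against both groups, what survives is: tag is S.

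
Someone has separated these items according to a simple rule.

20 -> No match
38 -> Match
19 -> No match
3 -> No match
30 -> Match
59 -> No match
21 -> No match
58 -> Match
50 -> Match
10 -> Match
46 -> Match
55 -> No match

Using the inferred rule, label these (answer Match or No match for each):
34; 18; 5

Match, Match, No match

'Match' ⟺ ≡ 2 (mod 4).
34 → 34 mod 4 = 2 → Match.
18 → 18 mod 4 = 2 → Match.
5 → 5 mod 4 = 1 → No match.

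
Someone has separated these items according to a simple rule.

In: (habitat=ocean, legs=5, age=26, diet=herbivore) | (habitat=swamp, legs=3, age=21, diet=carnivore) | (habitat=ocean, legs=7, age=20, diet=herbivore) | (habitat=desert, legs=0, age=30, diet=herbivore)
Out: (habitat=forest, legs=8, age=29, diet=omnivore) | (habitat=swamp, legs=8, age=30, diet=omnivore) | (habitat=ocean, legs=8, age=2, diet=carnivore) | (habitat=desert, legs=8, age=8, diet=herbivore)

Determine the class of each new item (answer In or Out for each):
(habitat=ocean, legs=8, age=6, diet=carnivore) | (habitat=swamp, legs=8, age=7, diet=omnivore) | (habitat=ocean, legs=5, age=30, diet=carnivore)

The rule appears to be: legs ≤ 7.

Out, Out, In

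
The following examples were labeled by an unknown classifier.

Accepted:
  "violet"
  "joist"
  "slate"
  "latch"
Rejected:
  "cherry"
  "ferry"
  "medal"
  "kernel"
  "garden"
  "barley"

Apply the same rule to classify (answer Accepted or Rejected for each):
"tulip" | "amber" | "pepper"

Accepted, Rejected, Rejected

Looking at the examples, the only property every 'Accepted' case has and every 'Rejected' case lacks is: contains 't'.
"tulip": Accepted (has 't').
"amber": Rejected (no 't').
"pepper": Rejected (no 't').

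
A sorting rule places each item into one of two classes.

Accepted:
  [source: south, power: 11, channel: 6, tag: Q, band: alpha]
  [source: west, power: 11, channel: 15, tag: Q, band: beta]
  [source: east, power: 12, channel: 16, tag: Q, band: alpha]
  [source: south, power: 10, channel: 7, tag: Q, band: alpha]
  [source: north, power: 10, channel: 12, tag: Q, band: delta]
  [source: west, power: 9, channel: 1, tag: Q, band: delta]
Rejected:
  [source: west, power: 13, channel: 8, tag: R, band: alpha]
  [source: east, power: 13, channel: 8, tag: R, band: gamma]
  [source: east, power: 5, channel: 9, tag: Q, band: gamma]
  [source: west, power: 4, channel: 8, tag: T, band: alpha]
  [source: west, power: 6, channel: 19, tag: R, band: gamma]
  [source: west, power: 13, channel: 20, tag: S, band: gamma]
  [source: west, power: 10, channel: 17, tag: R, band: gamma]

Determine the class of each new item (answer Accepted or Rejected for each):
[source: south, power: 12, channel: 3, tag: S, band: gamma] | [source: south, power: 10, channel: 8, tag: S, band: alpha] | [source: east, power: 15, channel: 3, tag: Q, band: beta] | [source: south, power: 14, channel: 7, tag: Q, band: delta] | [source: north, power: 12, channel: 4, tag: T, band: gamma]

The pattern is that an item is 'Accepted' exactly when: tag is Q AND power ≥ 6.
[source: south, power: 12, channel: 3, tag: S, band: gamma] → tag is S, power = 12 → Rejected. [source: south, power: 10, channel: 8, tag: S, band: alpha] → tag is S, power = 10 → Rejected. [source: east, power: 15, channel: 3, tag: Q, band: beta] → tag is Q, power = 15 → Accepted. [source: south, power: 14, channel: 7, tag: Q, band: delta] → tag is Q, power = 14 → Accepted. [source: north, power: 12, channel: 4, tag: T, band: gamma] → tag is T, power = 12 → Rejected.

Rejected, Rejected, Accepted, Accepted, Rejected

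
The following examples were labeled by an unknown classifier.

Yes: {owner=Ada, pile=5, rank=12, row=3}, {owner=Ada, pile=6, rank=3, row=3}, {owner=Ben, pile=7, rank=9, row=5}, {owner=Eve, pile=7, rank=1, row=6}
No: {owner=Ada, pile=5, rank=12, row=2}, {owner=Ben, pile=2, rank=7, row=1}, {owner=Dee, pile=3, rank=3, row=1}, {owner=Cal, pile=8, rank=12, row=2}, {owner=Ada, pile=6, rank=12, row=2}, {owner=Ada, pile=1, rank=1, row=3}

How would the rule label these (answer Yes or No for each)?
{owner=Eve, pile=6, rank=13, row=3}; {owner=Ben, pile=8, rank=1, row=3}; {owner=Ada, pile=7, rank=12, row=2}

Yes, Yes, No

The classifier is using: row ≥ 3 AND pile ≥ 2.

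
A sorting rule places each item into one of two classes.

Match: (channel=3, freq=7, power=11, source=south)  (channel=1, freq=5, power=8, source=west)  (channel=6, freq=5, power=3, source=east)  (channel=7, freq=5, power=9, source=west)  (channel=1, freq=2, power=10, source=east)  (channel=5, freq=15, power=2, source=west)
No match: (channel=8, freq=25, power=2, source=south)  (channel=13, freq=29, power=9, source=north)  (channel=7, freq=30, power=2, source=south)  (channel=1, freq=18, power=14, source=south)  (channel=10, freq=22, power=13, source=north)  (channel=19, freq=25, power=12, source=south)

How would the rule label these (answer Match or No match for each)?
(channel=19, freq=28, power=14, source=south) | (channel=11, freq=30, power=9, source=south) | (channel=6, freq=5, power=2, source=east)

The simplest hypothesis consistent with all the labels is: freq ≤ 15.
(channel=19, freq=28, power=14, source=south) → freq = 28 → No match.
(channel=11, freq=30, power=9, source=south) → freq = 30 → No match.
(channel=6, freq=5, power=2, source=east) → freq = 5 → Match.

No match, No match, Match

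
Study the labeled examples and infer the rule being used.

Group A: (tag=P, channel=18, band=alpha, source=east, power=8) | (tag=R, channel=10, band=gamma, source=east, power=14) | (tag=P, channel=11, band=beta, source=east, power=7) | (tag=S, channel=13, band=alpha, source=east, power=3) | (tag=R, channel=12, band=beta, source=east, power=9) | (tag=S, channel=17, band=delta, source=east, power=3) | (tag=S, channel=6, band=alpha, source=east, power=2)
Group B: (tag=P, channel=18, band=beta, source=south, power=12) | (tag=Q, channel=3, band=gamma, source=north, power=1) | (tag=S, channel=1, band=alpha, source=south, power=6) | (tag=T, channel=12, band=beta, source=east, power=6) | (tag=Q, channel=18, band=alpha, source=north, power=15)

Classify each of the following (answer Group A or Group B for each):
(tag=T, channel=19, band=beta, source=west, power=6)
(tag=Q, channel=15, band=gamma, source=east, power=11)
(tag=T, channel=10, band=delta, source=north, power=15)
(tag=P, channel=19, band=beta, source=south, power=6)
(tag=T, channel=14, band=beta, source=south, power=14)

Group B, Group A, Group B, Group B, Group B

The pattern is that an item is 'Group A' exactly when: source is east AND power ≠ 6.
(tag=T, channel=19, band=beta, source=west, power=6) → source is west, power = 6 → Group B. (tag=Q, channel=15, band=gamma, source=east, power=11) → source is east, power = 11 → Group A. (tag=T, channel=10, band=delta, source=north, power=15) → source is north, power = 15 → Group B. (tag=P, channel=19, band=beta, source=south, power=6) → source is south, power = 6 → Group B. (tag=T, channel=14, band=beta, source=south, power=14) → source is south, power = 14 → Group B.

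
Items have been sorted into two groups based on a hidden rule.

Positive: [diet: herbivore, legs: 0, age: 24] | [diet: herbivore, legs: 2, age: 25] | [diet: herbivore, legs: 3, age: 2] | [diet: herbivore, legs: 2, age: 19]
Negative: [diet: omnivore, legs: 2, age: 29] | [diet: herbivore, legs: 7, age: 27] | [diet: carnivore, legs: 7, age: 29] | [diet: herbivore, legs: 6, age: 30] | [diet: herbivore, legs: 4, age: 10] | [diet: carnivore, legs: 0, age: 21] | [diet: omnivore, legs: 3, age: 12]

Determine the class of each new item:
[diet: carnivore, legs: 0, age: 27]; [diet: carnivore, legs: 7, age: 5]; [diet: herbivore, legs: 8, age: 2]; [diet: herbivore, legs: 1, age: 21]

Negative, Negative, Negative, Positive

One predicate separates the groups cleanly: diet is herbivore AND legs ≤ 3.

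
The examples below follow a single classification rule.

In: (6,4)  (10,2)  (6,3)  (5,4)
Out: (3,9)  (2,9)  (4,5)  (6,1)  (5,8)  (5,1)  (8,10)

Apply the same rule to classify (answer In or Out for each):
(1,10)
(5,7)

'In' ⟺ first > second AND sum ≥ 9.
Out: (1,10), since 1 < 10, 1+10 = 11. Out: (5,7), since 5 < 7, 5+7 = 12.

Out, Out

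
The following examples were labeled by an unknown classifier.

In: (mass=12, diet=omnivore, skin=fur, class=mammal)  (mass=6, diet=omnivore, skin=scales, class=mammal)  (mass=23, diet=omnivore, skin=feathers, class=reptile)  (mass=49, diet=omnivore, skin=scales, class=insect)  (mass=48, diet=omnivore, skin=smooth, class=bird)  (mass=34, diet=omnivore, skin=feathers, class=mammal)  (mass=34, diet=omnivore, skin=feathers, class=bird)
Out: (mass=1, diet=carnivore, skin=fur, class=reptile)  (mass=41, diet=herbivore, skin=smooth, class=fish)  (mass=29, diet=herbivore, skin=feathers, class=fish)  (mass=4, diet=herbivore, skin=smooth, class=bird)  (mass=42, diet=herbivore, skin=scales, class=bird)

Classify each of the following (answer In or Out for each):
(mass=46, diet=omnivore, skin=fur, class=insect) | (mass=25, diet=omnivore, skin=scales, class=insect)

In, In

Checking candidate rules against both groups, what survives is: diet is omnivore.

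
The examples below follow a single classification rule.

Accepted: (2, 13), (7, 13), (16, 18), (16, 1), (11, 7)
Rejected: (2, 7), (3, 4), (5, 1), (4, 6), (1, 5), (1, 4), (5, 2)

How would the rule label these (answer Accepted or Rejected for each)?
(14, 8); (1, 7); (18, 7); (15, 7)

One predicate separates the groups cleanly: sum ≥ 15.
(14, 8) → 14+8 = 22 → Accepted. (1, 7) → 1+7 = 8 → Rejected. (18, 7) → 18+7 = 25 → Accepted. (15, 7) → 15+7 = 22 → Accepted.

Accepted, Rejected, Accepted, Accepted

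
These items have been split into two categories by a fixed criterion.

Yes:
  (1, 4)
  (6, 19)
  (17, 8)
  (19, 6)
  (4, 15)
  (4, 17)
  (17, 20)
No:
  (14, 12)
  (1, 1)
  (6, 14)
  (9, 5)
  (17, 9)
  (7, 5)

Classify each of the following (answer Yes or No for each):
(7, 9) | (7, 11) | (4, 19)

No, No, Yes

The pattern is that an item is 'Yes' exactly when: sum is odd.
(7, 9): 7+9 = 16 — fails this test, so No. (7, 11): 7+11 = 18 — fails this test, so No. (4, 19): 4+19 = 23 — satisfies this, so Yes.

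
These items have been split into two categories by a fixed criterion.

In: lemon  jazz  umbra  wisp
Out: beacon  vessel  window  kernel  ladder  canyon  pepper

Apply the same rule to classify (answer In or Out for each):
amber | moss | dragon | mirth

In, In, Out, In

One predicate separates the groups cleanly: length ≤ 5.
amber: length 5, checks out → In.
moss: length 4, checks out → In.
dragon: length 6, fails the rule → Out.
mirth: length 5, checks out → In.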